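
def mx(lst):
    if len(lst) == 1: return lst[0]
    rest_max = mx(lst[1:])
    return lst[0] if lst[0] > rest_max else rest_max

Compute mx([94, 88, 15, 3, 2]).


mx([94, 88, 15, 3, 2]): compare 94 with mx([88, 15, 3, 2])
mx([88, 15, 3, 2]): compare 88 with mx([15, 3, 2])
mx([15, 3, 2]): compare 15 with mx([3, 2])
mx([3, 2]): compare 3 with mx([2])
mx([2]) = 2  (base case)
Compare 3 with 2 -> 3
Compare 15 with 3 -> 15
Compare 88 with 15 -> 88
Compare 94 with 88 -> 94

94


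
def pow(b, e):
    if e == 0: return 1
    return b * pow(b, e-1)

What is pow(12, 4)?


pow(12, 4)
= 12 * pow(12, 3)
= 12 * 12 * pow(12, 2)
= 12 * 12 * 12 * pow(12, 1)
= 12 * 12 * 12 * 12 * pow(12, 0)
= 12 * 12 * 12 * 12 * 1
= 20736

20736


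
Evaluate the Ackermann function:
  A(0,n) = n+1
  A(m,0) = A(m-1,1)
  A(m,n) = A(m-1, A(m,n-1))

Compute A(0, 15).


A(0, 15) = 16
Result: A(0, 15) = 16

16


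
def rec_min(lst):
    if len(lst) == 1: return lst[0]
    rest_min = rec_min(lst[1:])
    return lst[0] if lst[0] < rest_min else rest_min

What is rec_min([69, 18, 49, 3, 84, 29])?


rec_min([69, 18, 49, 3, 84, 29]): compare 69 with rec_min([18, 49, 3, 84, 29])
rec_min([18, 49, 3, 84, 29]): compare 18 with rec_min([49, 3, 84, 29])
rec_min([49, 3, 84, 29]): compare 49 with rec_min([3, 84, 29])
rec_min([3, 84, 29]): compare 3 with rec_min([84, 29])
rec_min([84, 29]): compare 84 with rec_min([29])
rec_min([29]) = 29  (base case)
Compare 84 with 29 -> 29
Compare 3 with 29 -> 3
Compare 49 with 3 -> 3
Compare 18 with 3 -> 3
Compare 69 with 3 -> 3

3


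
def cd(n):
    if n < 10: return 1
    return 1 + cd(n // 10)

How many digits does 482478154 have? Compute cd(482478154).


cd(482478154) = 1 + cd(48247815)
cd(48247815) = 1 + cd(4824781)
cd(4824781) = 1 + cd(482478)
cd(482478) = 1 + cd(48247)
cd(48247) = 1 + cd(4824)
cd(4824) = 1 + cd(482)
cd(482) = 1 + cd(48)
cd(48) = 1 + cd(4)
cd(4) = 1  (base case: 4 < 10)
Unwinding: 1 + 1 + 1 + 1 + 1 + 1 + 1 + 1 + 1 = 9

9


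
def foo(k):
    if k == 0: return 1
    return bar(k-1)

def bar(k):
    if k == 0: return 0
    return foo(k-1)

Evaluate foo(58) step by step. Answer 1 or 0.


foo(58) = bar(57)
bar(57) = foo(56)
foo(56) = bar(55)
bar(55) = foo(54)
foo(54) = bar(53)
bar(53) = foo(52)
foo(52) = bar(51)
bar(51) = foo(50)
foo(50) = bar(49)
bar(49) = foo(48)
foo(48) = bar(47)
bar(47) = foo(46)
foo(46) = bar(45)
bar(45) = foo(44)
foo(44) = bar(43)
bar(43) = foo(42)
foo(42) = bar(41)
bar(41) = foo(40)
foo(40) = bar(39)
bar(39) = foo(38)
foo(38) = bar(37)
bar(37) = foo(36)
foo(36) = bar(35)
bar(35) = foo(34)
foo(34) = bar(33)
bar(33) = foo(32)
foo(32) = bar(31)
bar(31) = foo(30)
foo(30) = bar(29)
bar(29) = foo(28)
foo(28) = bar(27)
bar(27) = foo(26)
foo(26) = bar(25)
bar(25) = foo(24)
foo(24) = bar(23)
bar(23) = foo(22)
foo(22) = bar(21)
bar(21) = foo(20)
foo(20) = bar(19)
bar(19) = foo(18)
foo(18) = bar(17)
bar(17) = foo(16)
foo(16) = bar(15)
bar(15) = foo(14)
foo(14) = bar(13)
bar(13) = foo(12)
foo(12) = bar(11)
bar(11) = foo(10)
foo(10) = bar(9)
bar(9) = foo(8)
foo(8) = bar(7)
bar(7) = foo(6)
foo(6) = bar(5)
bar(5) = foo(4)
foo(4) = bar(3)
bar(3) = foo(2)
foo(2) = bar(1)
bar(1) = foo(0)
foo(0) = 1  (base case)
Result: 1

1


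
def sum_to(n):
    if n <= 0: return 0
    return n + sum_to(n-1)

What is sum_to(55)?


sum_to(55)
= 55 + 54 + 53 + 52 + 51 + 50 + 49 + 48 + 47 + 46 + 45 + 44 + 43 + 42 + 41 + 40 + 39 + 38 + 37 + 36 + 35 + 34 + 33 + 32 + 31 + 30 + 29 + 28 + 27 + 26 + 25 + 24 + 23 + 22 + 21 + 20 + 19 + 18 + 17 + 16 + 15 + 14 + 13 + 12 + 11 + 10 + 9 + 8 + 7 + 6 + 5 + 4 + 3 + 2 + 1 + sum_to(0)
= 55 + 54 + 53 + 52 + 51 + 50 + 49 + 48 + 47 + 46 + 45 + 44 + 43 + 42 + 41 + 40 + 39 + 38 + 37 + 36 + 35 + 34 + 33 + 32 + 31 + 30 + 29 + 28 + 27 + 26 + 25 + 24 + 23 + 22 + 21 + 20 + 19 + 18 + 17 + 16 + 15 + 14 + 13 + 12 + 11 + 10 + 9 + 8 + 7 + 6 + 5 + 4 + 3 + 2 + 1 + 0
= 1540

1540


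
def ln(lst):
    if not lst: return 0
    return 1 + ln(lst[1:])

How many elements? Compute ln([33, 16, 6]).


ln([33, 16, 6]) = 1 + ln([16, 6])
ln([16, 6]) = 1 + ln([6])
ln([6]) = 1 + ln([])
ln([]) = 0  (base case)
Unwinding: 1 + 1 + 1 + 0 = 3

3


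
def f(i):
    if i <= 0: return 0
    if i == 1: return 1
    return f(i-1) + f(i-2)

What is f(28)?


Computing f(28) bottom-up:
f(0) = 0
f(1) = 1
f(2) = f(1) + f(0) = 1 + 0 = 1
f(3) = f(2) + f(1) = 1 + 1 = 2
f(4) = f(3) + f(2) = 2 + 1 = 3
f(5) = f(4) + f(3) = 3 + 2 = 5
f(6) = f(5) + f(4) = 5 + 3 = 8
f(7) = f(6) + f(5) = 8 + 5 = 13
f(8) = f(7) + f(6) = 13 + 8 = 21
f(9) = f(8) + f(7) = 21 + 13 = 34
f(10) = f(9) + f(8) = 34 + 21 = 55
f(11) = f(10) + f(9) = 55 + 34 = 89
f(12) = f(11) + f(10) = 89 + 55 = 144
f(13) = f(12) + f(11) = 144 + 89 = 233
f(14) = f(13) + f(12) = 233 + 144 = 377
f(15) = f(14) + f(13) = 377 + 233 = 610
f(16) = f(15) + f(14) = 610 + 377 = 987
f(17) = f(16) + f(15) = 987 + 610 = 1597
f(18) = f(17) + f(16) = 1597 + 987 = 2584
f(19) = f(18) + f(17) = 2584 + 1597 = 4181
f(20) = f(19) + f(18) = 4181 + 2584 = 6765
f(21) = f(20) + f(19) = 6765 + 4181 = 10946
f(22) = f(21) + f(20) = 10946 + 6765 = 17711
f(23) = f(22) + f(21) = 17711 + 10946 = 28657
f(24) = f(23) + f(22) = 28657 + 17711 = 46368
f(25) = f(24) + f(23) = 46368 + 28657 = 75025
f(26) = f(25) + f(24) = 75025 + 46368 = 121393
f(27) = f(26) + f(25) = 121393 + 75025 = 196418
f(28) = f(27) + f(26) = 196418 + 121393 = 317811

317811


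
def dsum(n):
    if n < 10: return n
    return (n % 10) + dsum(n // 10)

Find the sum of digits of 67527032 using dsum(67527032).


dsum(67527032) = 2 + dsum(6752703)
dsum(6752703) = 3 + dsum(675270)
dsum(675270) = 0 + dsum(67527)
dsum(67527) = 7 + dsum(6752)
dsum(6752) = 2 + dsum(675)
dsum(675) = 5 + dsum(67)
dsum(67) = 7 + dsum(6)
dsum(6) = 6  (base case)
Total: 2 + 3 + 0 + 7 + 2 + 5 + 7 + 6 = 32

32


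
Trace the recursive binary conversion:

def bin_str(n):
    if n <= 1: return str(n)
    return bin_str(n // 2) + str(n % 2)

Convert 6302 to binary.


bin_str(6302) = bin_str(3151) + '0'
bin_str(3151) = bin_str(1575) + '1'
bin_str(1575) = bin_str(787) + '1'
bin_str(787) = bin_str(393) + '1'
bin_str(393) = bin_str(196) + '1'
bin_str(196) = bin_str(98) + '0'
bin_str(98) = bin_str(49) + '0'
bin_str(49) = bin_str(24) + '1'
bin_str(24) = bin_str(12) + '0'
bin_str(12) = bin_str(6) + '0'
bin_str(6) = bin_str(3) + '0'
bin_str(3) = bin_str(1) + '1'
bin_str(1) = '1'  (base case)
Concatenating: '1' + '1' + '0' + '0' + '0' + '1' + '0' + '0' + '1' + '1' + '1' + '1' + '0' = '1100010011110'

1100010011110


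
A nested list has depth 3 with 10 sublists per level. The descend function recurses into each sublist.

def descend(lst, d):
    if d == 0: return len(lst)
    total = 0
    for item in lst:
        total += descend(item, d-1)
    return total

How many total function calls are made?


At depth 0 (root): 1 call
At depth 1: each of 1 parents calls descend on 10 children = 10 calls
At depth 2: each of 10 parents calls descend on 10 children = 100 calls
At depth 3: each of 100 parents calls descend on 10 children = 1000 calls
Total: 1 + 10 + 100 + 1000 = 1111

1111


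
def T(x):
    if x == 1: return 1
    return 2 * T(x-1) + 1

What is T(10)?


T(10) = 2 * T(9) + 1
T(9) = 2 * T(8) + 1
T(8) = 2 * T(7) + 1
T(7) = 2 * T(6) + 1
T(6) = 2 * T(5) + 1
T(5) = 2 * T(4) + 1
T(4) = 2 * T(3) + 1
T(3) = 2 * T(2) + 1
T(2) = 2 * T(1) + 1
T(1) = 1  (base case)
T(2) = 2 * 1 + 1 = 3
T(3) = 2 * 3 + 1 = 7
T(4) = 2 * 7 + 1 = 15
T(5) = 2 * 15 + 1 = 31
T(6) = 2 * 31 + 1 = 63
T(7) = 2 * 63 + 1 = 127
T(8) = 2 * 127 + 1 = 255
T(9) = 2 * 255 + 1 = 511
T(10) = 2 * 511 + 1 = 1023

1023


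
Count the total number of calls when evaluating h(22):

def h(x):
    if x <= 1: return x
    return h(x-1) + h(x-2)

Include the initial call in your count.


Let C(n) = total calls for h(n)
C(0) = 1, C(1) = 1
C(2) = 1 + C(1) + C(0) = 1 + 1 + 1 = 3
C(3) = 1 + C(2) + C(1) = 1 + 3 + 1 = 5
C(4) = 1 + C(3) + C(2) = 1 + 5 + 3 = 9
C(5) = 1 + C(4) + C(3) = 1 + 9 + 5 = 15
C(6) = 1 + C(5) + C(4) = 1 + 15 + 9 = 25
C(7) = 1 + C(6) + C(5) = 1 + 25 + 15 = 41
C(8) = 1 + C(7) + C(6) = 1 + 41 + 25 = 67
C(9) = 1 + C(8) + C(7) = 1 + 67 + 41 = 109
C(10) = 1 + C(9) + C(8) = 1 + 109 + 67 = 177
C(11) = 1 + C(10) + C(9) = 1 + 177 + 109 = 287
C(12) = 1 + C(11) + C(10) = 1 + 287 + 177 = 465
C(13) = 1 + C(12) + C(11) = 1 + 465 + 287 = 753
C(14) = 1 + C(13) + C(12) = 1 + 753 + 465 = 1219
C(15) = 1 + C(14) + C(13) = 1 + 1219 + 753 = 1973
C(16) = 1 + C(15) + C(14) = 1 + 1973 + 1219 = 3193
C(17) = 1 + C(16) + C(15) = 1 + 3193 + 1973 = 5167
C(18) = 1 + C(17) + C(16) = 1 + 5167 + 3193 = 8361
C(19) = 1 + C(18) + C(17) = 1 + 8361 + 5167 = 13529
C(20) = 1 + C(19) + C(18) = 1 + 13529 + 8361 = 21891
C(21) = 1 + C(20) + C(19) = 1 + 21891 + 13529 = 35421
C(22) = 1 + C(21) + C(20) = 1 + 35421 + 21891 = 57313

57313


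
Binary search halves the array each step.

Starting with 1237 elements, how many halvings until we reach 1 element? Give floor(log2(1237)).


1237 / 2 = 618
618 / 2 = 309
309 / 2 = 154
154 / 2 = 77
77 / 2 = 38
38 / 2 = 19
19 / 2 = 9
9 / 2 = 4
4 / 2 = 2
2 / 2 = 1
Reached 1 after 10 halvings

10


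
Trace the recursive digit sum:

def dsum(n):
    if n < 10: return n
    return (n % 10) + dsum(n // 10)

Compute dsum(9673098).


dsum(9673098) = 8 + dsum(967309)
dsum(967309) = 9 + dsum(96730)
dsum(96730) = 0 + dsum(9673)
dsum(9673) = 3 + dsum(967)
dsum(967) = 7 + dsum(96)
dsum(96) = 6 + dsum(9)
dsum(9) = 9  (base case)
Total: 8 + 9 + 0 + 3 + 7 + 6 + 9 = 42

42


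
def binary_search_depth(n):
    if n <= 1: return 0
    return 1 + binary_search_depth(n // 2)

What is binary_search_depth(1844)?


1844 / 2 = 922
922 / 2 = 461
461 / 2 = 230
230 / 2 = 115
115 / 2 = 57
57 / 2 = 28
28 / 2 = 14
14 / 2 = 7
7 / 2 = 3
3 / 2 = 1
Reached 1 after 10 halvings

10


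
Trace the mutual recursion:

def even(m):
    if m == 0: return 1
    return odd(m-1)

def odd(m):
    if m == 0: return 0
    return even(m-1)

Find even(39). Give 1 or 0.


even(39) = odd(38)
odd(38) = even(37)
even(37) = odd(36)
odd(36) = even(35)
even(35) = odd(34)
odd(34) = even(33)
even(33) = odd(32)
odd(32) = even(31)
even(31) = odd(30)
odd(30) = even(29)
even(29) = odd(28)
odd(28) = even(27)
even(27) = odd(26)
odd(26) = even(25)
even(25) = odd(24)
odd(24) = even(23)
even(23) = odd(22)
odd(22) = even(21)
even(21) = odd(20)
odd(20) = even(19)
even(19) = odd(18)
odd(18) = even(17)
even(17) = odd(16)
odd(16) = even(15)
even(15) = odd(14)
odd(14) = even(13)
even(13) = odd(12)
odd(12) = even(11)
even(11) = odd(10)
odd(10) = even(9)
even(9) = odd(8)
odd(8) = even(7)
even(7) = odd(6)
odd(6) = even(5)
even(5) = odd(4)
odd(4) = even(3)
even(3) = odd(2)
odd(2) = even(1)
even(1) = odd(0)
odd(0) = 0  (base case)
Result: 0

0


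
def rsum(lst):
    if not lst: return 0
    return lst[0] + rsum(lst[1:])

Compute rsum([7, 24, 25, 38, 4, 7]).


rsum([7, 24, 25, 38, 4, 7]) = 7 + rsum([24, 25, 38, 4, 7])
rsum([24, 25, 38, 4, 7]) = 24 + rsum([25, 38, 4, 7])
rsum([25, 38, 4, 7]) = 25 + rsum([38, 4, 7])
rsum([38, 4, 7]) = 38 + rsum([4, 7])
rsum([4, 7]) = 4 + rsum([7])
rsum([7]) = 7 + rsum([])
rsum([]) = 0  (base case)
Total: 7 + 24 + 25 + 38 + 4 + 7 + 0 = 105

105


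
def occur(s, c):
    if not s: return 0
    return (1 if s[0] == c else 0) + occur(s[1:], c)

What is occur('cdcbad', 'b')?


s[0]='c' != 'b' -> 0
s[0]='d' != 'b' -> 0
s[0]='c' != 'b' -> 0
s[0]='b' == 'b' -> 1
s[0]='a' != 'b' -> 0
s[0]='d' != 'b' -> 0
Sum: 0 + 0 + 0 + 1 + 0 + 0 = 1

1


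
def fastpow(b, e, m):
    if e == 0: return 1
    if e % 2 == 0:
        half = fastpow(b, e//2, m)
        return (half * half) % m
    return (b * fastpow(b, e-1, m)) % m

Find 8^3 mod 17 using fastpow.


fastpow(8, 3, 17): e is odd, compute fastpow(8, 2, 17)
  fastpow(8, 2, 17): e is even, compute fastpow(8, 1, 17)
    fastpow(8, 1, 17): e is odd, compute fastpow(8, 0, 17)
      fastpow(8, 0, 17) = 1
    (8 * 1) % 17 = 8
  half=8, (8*8) % 17 = 13
(8 * 13) % 17 = 2

2


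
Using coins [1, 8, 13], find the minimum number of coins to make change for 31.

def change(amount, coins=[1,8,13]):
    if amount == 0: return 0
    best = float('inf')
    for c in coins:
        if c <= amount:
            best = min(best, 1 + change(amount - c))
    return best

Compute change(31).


Building up with DP:
change(0) = 0
change(1) = min(1+change(0)=1+0=1) = 1
change(2) = min(1+change(1)=1+1=2) = 2
change(3) = min(1+change(2)=1+2=3) = 3
change(4) = min(1+change(3)=1+3=4) = 4
change(5) = min(1+change(4)=1+4=5) = 5
change(6) = min(1+change(5)=1+5=6) = 6
change(7) = min(1+change(6)=1+6=7) = 7
change(8) = min(1+change(7)=1+7=8, 1+change(0)=1+0=1) = 1
change(9) = min(1+change(8)=1+1=2, 1+change(1)=1+1=2) = 2
change(10) = min(1+change(9)=1+2=3, 1+change(2)=1+2=3) = 3
change(11) = min(1+change(10)=1+3=4, 1+change(3)=1+3=4) = 4
change(12) = min(1+change(11)=1+4=5, 1+change(4)=1+4=5) = 5
change(13) = min(1+change(12)=1+5=6, 1+change(5)=1+5=6, 1+change(0)=1+0=1) = 1
change(14) = min(1+change(13)=1+1=2, 1+change(6)=1+6=7, 1+change(1)=1+1=2) = 2
change(15) = min(1+change(14)=1+2=3, 1+change(7)=1+7=8, 1+change(2)=1+2=3) = 3
change(16) = min(1+change(15)=1+3=4, 1+change(8)=1+1=2, 1+change(3)=1+3=4) = 2
change(17) = min(1+change(16)=1+2=3, 1+change(9)=1+2=3, 1+change(4)=1+4=5) = 3
change(18) = min(1+change(17)=1+3=4, 1+change(10)=1+3=4, 1+change(5)=1+5=6) = 4
change(19) = min(1+change(18)=1+4=5, 1+change(11)=1+4=5, 1+change(6)=1+6=7) = 5
change(20) = min(1+change(19)=1+5=6, 1+change(12)=1+5=6, 1+change(7)=1+7=8) = 6
change(21) = min(1+change(20)=1+6=7, 1+change(13)=1+1=2, 1+change(8)=1+1=2) = 2
change(22) = min(1+change(21)=1+2=3, 1+change(14)=1+2=3, 1+change(9)=1+2=3) = 3
change(23) = min(1+change(22)=1+3=4, 1+change(15)=1+3=4, 1+change(10)=1+3=4) = 4
change(24) = min(1+change(23)=1+4=5, 1+change(16)=1+2=3, 1+change(11)=1+4=5) = 3
change(25) = min(1+change(24)=1+3=4, 1+change(17)=1+3=4, 1+change(12)=1+5=6) = 4
change(26) = min(1+change(25)=1+4=5, 1+change(18)=1+4=5, 1+change(13)=1+1=2) = 2
change(27) = min(1+change(26)=1+2=3, 1+change(19)=1+5=6, 1+change(14)=1+2=3) = 3
change(28) = min(1+change(27)=1+3=4, 1+change(20)=1+6=7, 1+change(15)=1+3=4) = 4
change(29) = min(1+change(28)=1+4=5, 1+change(21)=1+2=3, 1+change(16)=1+2=3) = 3
change(30) = min(1+change(29)=1+3=4, 1+change(22)=1+3=4, 1+change(17)=1+3=4) = 4
change(31) = min(1+change(30)=1+4=5, 1+change(23)=1+4=5, 1+change(18)=1+4=5) = 5

5


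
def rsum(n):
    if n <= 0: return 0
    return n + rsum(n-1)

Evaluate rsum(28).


rsum(28)
= 28 + 27 + 26 + 25 + 24 + 23 + 22 + 21 + 20 + 19 + 18 + 17 + 16 + 15 + 14 + 13 + 12 + 11 + 10 + 9 + 8 + 7 + 6 + 5 + 4 + 3 + 2 + 1 + rsum(0)
= 28 + 27 + 26 + 25 + 24 + 23 + 22 + 21 + 20 + 19 + 18 + 17 + 16 + 15 + 14 + 13 + 12 + 11 + 10 + 9 + 8 + 7 + 6 + 5 + 4 + 3 + 2 + 1 + 0
= 406

406


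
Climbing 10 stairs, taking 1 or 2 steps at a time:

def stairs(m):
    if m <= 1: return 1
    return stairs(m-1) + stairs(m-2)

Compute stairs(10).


Building up from base cases:
stairs(0) = 1
stairs(1) = 1
stairs(2) = stairs(1) + stairs(0) = 1 + 1 = 2
stairs(3) = stairs(2) + stairs(1) = 2 + 1 = 3
stairs(4) = stairs(3) + stairs(2) = 3 + 2 = 5
stairs(5) = stairs(4) + stairs(3) = 5 + 3 = 8
stairs(6) = stairs(5) + stairs(4) = 8 + 5 = 13
stairs(7) = stairs(6) + stairs(5) = 13 + 8 = 21
stairs(8) = stairs(7) + stairs(6) = 21 + 13 = 34
stairs(9) = stairs(8) + stairs(7) = 34 + 21 = 55
stairs(10) = stairs(9) + stairs(8) = 55 + 34 = 89

89


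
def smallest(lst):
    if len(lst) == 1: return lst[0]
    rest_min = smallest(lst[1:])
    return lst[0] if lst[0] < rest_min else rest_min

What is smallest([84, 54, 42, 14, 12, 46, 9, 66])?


smallest([84, 54, 42, 14, 12, 46, 9, 66]): compare 84 with smallest([54, 42, 14, 12, 46, 9, 66])
smallest([54, 42, 14, 12, 46, 9, 66]): compare 54 with smallest([42, 14, 12, 46, 9, 66])
smallest([42, 14, 12, 46, 9, 66]): compare 42 with smallest([14, 12, 46, 9, 66])
smallest([14, 12, 46, 9, 66]): compare 14 with smallest([12, 46, 9, 66])
smallest([12, 46, 9, 66]): compare 12 with smallest([46, 9, 66])
smallest([46, 9, 66]): compare 46 with smallest([9, 66])
smallest([9, 66]): compare 9 with smallest([66])
smallest([66]) = 66  (base case)
Compare 9 with 66 -> 9
Compare 46 with 9 -> 9
Compare 12 with 9 -> 9
Compare 14 with 9 -> 9
Compare 42 with 9 -> 9
Compare 54 with 9 -> 9
Compare 84 with 9 -> 9

9


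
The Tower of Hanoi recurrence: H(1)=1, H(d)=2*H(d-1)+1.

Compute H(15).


H(15) = 2 * H(14) + 1
H(14) = 2 * H(13) + 1
H(13) = 2 * H(12) + 1
H(12) = 2 * H(11) + 1
H(11) = 2 * H(10) + 1
H(10) = 2 * H(9) + 1
H(9) = 2 * H(8) + 1
H(8) = 2 * H(7) + 1
H(7) = 2 * H(6) + 1
H(6) = 2 * H(5) + 1
H(5) = 2 * H(4) + 1
H(4) = 2 * H(3) + 1
H(3) = 2 * H(2) + 1
H(2) = 2 * H(1) + 1
H(1) = 1  (base case)
H(2) = 2 * 1 + 1 = 3
H(3) = 2 * 3 + 1 = 7
H(4) = 2 * 7 + 1 = 15
H(5) = 2 * 15 + 1 = 31
H(6) = 2 * 31 + 1 = 63
H(7) = 2 * 63 + 1 = 127
H(8) = 2 * 127 + 1 = 255
H(9) = 2 * 255 + 1 = 511
H(10) = 2 * 511 + 1 = 1023
H(11) = 2 * 1023 + 1 = 2047
H(12) = 2 * 2047 + 1 = 4095
H(13) = 2 * 4095 + 1 = 8191
H(14) = 2 * 8191 + 1 = 16383
H(15) = 2 * 16383 + 1 = 32767

32767


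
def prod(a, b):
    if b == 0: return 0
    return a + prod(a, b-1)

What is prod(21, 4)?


prod(21, 4) = 21 + prod(21, 3)
prod(21, 3) = 21 + prod(21, 2)
prod(21, 2) = 21 + prod(21, 1)
prod(21, 1) = 21 + prod(21, 0)
prod(21, 0) = 0  (base case)
Total: 21 + 21 + 21 + 21 + 0 = 84

84


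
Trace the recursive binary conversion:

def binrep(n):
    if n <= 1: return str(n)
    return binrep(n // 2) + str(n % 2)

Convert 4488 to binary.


binrep(4488) = binrep(2244) + '0'
binrep(2244) = binrep(1122) + '0'
binrep(1122) = binrep(561) + '0'
binrep(561) = binrep(280) + '1'
binrep(280) = binrep(140) + '0'
binrep(140) = binrep(70) + '0'
binrep(70) = binrep(35) + '0'
binrep(35) = binrep(17) + '1'
binrep(17) = binrep(8) + '1'
binrep(8) = binrep(4) + '0'
binrep(4) = binrep(2) + '0'
binrep(2) = binrep(1) + '0'
binrep(1) = '1'  (base case)
Concatenating: '1' + '0' + '0' + '0' + '1' + '1' + '0' + '0' + '0' + '1' + '0' + '0' + '0' = '1000110001000'

1000110001000


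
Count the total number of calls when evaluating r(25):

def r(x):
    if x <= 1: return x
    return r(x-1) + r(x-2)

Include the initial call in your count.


Let C(n) = total calls for r(n)
C(0) = 1, C(1) = 1
C(2) = 1 + C(1) + C(0) = 1 + 1 + 1 = 3
C(3) = 1 + C(2) + C(1) = 1 + 3 + 1 = 5
C(4) = 1 + C(3) + C(2) = 1 + 5 + 3 = 9
C(5) = 1 + C(4) + C(3) = 1 + 9 + 5 = 15
C(6) = 1 + C(5) + C(4) = 1 + 15 + 9 = 25
C(7) = 1 + C(6) + C(5) = 1 + 25 + 15 = 41
C(8) = 1 + C(7) + C(6) = 1 + 41 + 25 = 67
C(9) = 1 + C(8) + C(7) = 1 + 67 + 41 = 109
C(10) = 1 + C(9) + C(8) = 1 + 109 + 67 = 177
C(11) = 1 + C(10) + C(9) = 1 + 177 + 109 = 287
C(12) = 1 + C(11) + C(10) = 1 + 287 + 177 = 465
C(13) = 1 + C(12) + C(11) = 1 + 465 + 287 = 753
C(14) = 1 + C(13) + C(12) = 1 + 753 + 465 = 1219
C(15) = 1 + C(14) + C(13) = 1 + 1219 + 753 = 1973
C(16) = 1 + C(15) + C(14) = 1 + 1973 + 1219 = 3193
C(17) = 1 + C(16) + C(15) = 1 + 3193 + 1973 = 5167
C(18) = 1 + C(17) + C(16) = 1 + 5167 + 3193 = 8361
C(19) = 1 + C(18) + C(17) = 1 + 8361 + 5167 = 13529
C(20) = 1 + C(19) + C(18) = 1 + 13529 + 8361 = 21891
C(21) = 1 + C(20) + C(19) = 1 + 21891 + 13529 = 35421
C(22) = 1 + C(21) + C(20) = 1 + 35421 + 21891 = 57313
C(23) = 1 + C(22) + C(21) = 1 + 57313 + 35421 = 92735
C(24) = 1 + C(23) + C(22) = 1 + 92735 + 57313 = 150049
C(25) = 1 + C(24) + C(23) = 1 + 150049 + 92735 = 242785

242785


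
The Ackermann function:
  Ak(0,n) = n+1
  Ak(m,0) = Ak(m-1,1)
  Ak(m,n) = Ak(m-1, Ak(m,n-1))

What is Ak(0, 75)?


Ak(0, 75) = 76
Result: Ak(0, 75) = 76

76


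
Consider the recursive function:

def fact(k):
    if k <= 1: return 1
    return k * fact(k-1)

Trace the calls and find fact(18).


fact(18)
= 18 * fact(17)
= 18 * 17 * fact(16)
= 18 * 17 * 16 * fact(15)
= 18 * 17 * 16 * 15 * fact(14)
= 18 * 17 * 16 * 15 * 14 * fact(13)
= 18 * 17 * 16 * 15 * 14 * 13 * fact(12)
= 18 * 17 * 16 * 15 * 14 * 13 * 12 * fact(11)
= 18 * 17 * 16 * 15 * 14 * 13 * 12 * 11 * fact(10)
= 18 * 17 * 16 * 15 * 14 * 13 * 12 * 11 * 10 * fact(9)
= 18 * 17 * 16 * 15 * 14 * 13 * 12 * 11 * 10 * 9 * fact(8)
= 18 * 17 * 16 * 15 * 14 * 13 * 12 * 11 * 10 * 9 * 8 * fact(7)
= 18 * 17 * 16 * 15 * 14 * 13 * 12 * 11 * 10 * 9 * 8 * 7 * fact(6)
= 18 * 17 * 16 * 15 * 14 * 13 * 12 * 11 * 10 * 9 * 8 * 7 * 6 * fact(5)
= 18 * 17 * 16 * 15 * 14 * 13 * 12 * 11 * 10 * 9 * 8 * 7 * 6 * 5 * fact(4)
= 18 * 17 * 16 * 15 * 14 * 13 * 12 * 11 * 10 * 9 * 8 * 7 * 6 * 5 * 4 * fact(3)
= 18 * 17 * 16 * 15 * 14 * 13 * 12 * 11 * 10 * 9 * 8 * 7 * 6 * 5 * 4 * 3 * fact(2)
= 18 * 17 * 16 * 15 * 14 * 13 * 12 * 11 * 10 * 9 * 8 * 7 * 6 * 5 * 4 * 3 * 2 * fact(1)
= 18 * 17 * 16 * 15 * 14 * 13 * 12 * 11 * 10 * 9 * 8 * 7 * 6 * 5 * 4 * 3 * 2 * 1
= 6402373705728000

6402373705728000


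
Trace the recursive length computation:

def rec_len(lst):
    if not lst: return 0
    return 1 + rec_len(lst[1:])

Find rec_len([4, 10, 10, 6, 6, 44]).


rec_len([4, 10, 10, 6, 6, 44]) = 1 + rec_len([10, 10, 6, 6, 44])
rec_len([10, 10, 6, 6, 44]) = 1 + rec_len([10, 6, 6, 44])
rec_len([10, 6, 6, 44]) = 1 + rec_len([6, 6, 44])
rec_len([6, 6, 44]) = 1 + rec_len([6, 44])
rec_len([6, 44]) = 1 + rec_len([44])
rec_len([44]) = 1 + rec_len([])
rec_len([]) = 0  (base case)
Unwinding: 1 + 1 + 1 + 1 + 1 + 1 + 0 = 6

6


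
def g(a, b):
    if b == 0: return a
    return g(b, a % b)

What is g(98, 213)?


g(98, 213) = g(213, 98)
g(213, 98) = g(98, 17)
g(98, 17) = g(17, 13)
g(17, 13) = g(13, 4)
g(13, 4) = g(4, 1)
g(4, 1) = g(1, 0)
g(1, 0) = 1  (base case)

1


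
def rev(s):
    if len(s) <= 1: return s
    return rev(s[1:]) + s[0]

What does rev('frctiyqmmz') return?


rev('frctiyqmmz') = rev('rctiyqmmz') + 'f'
rev('rctiyqmmz') = rev('ctiyqmmz') + 'r'
rev('ctiyqmmz') = rev('tiyqmmz') + 'c'
rev('tiyqmmz') = rev('iyqmmz') + 't'
rev('iyqmmz') = rev('yqmmz') + 'i'
rev('yqmmz') = rev('qmmz') + 'y'
rev('qmmz') = rev('mmz') + 'q'
rev('mmz') = rev('mz') + 'm'
rev('mz') = rev('z') + 'm'
rev('z') = 'z'  (base case)
Concatenating: 'z' + 'm' + 'm' + 'q' + 'y' + 'i' + 't' + 'c' + 'r' + 'f' = 'zmmqyitcrf'

zmmqyitcrf


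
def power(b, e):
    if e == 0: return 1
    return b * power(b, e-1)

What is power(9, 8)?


power(9, 8)
= 9 * power(9, 7)
= 9 * 9 * power(9, 6)
= 9 * 9 * 9 * power(9, 5)
= 9 * 9 * 9 * 9 * power(9, 4)
= 9 * 9 * 9 * 9 * 9 * power(9, 3)
= 9 * 9 * 9 * 9 * 9 * 9 * power(9, 2)
= 9 * 9 * 9 * 9 * 9 * 9 * 9 * power(9, 1)
= 9 * 9 * 9 * 9 * 9 * 9 * 9 * 9 * power(9, 0)
= 9 * 9 * 9 * 9 * 9 * 9 * 9 * 9 * 1
= 43046721

43046721


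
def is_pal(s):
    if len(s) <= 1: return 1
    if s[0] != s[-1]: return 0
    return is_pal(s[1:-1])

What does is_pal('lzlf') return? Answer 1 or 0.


is_pal('lzlf'): s[0]='l' != s[-1]='f' -> return 0
Result: 0 (not a palindrome)

0


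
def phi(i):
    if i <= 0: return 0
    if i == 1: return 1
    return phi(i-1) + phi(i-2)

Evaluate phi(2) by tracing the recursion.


Computing phi(2) bottom-up:
phi(0) = 0
phi(1) = 1
phi(2) = phi(1) + phi(0) = 1 + 0 = 1

1


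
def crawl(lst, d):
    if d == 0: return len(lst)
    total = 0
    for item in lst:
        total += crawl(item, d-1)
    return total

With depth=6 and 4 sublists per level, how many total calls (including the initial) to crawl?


At depth 0 (root): 1 call
At depth 1: each of 1 parents calls crawl on 4 children = 4 calls
At depth 2: each of 4 parents calls crawl on 4 children = 16 calls
At depth 3: each of 16 parents calls crawl on 4 children = 64 calls
At depth 4: each of 64 parents calls crawl on 4 children = 256 calls
At depth 5: each of 256 parents calls crawl on 4 children = 1024 calls
At depth 6: each of 1024 parents calls crawl on 4 children = 4096 calls
Total: 1 + 4 + 16 + 64 + 256 + 1024 + 4096 = 5461

5461


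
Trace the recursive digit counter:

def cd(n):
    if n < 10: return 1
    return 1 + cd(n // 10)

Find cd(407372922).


cd(407372922) = 1 + cd(40737292)
cd(40737292) = 1 + cd(4073729)
cd(4073729) = 1 + cd(407372)
cd(407372) = 1 + cd(40737)
cd(40737) = 1 + cd(4073)
cd(4073) = 1 + cd(407)
cd(407) = 1 + cd(40)
cd(40) = 1 + cd(4)
cd(4) = 1  (base case: 4 < 10)
Unwinding: 1 + 1 + 1 + 1 + 1 + 1 + 1 + 1 + 1 = 9

9


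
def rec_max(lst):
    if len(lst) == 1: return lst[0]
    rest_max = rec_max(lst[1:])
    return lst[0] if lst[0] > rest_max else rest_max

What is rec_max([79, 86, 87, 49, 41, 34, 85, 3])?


rec_max([79, 86, 87, 49, 41, 34, 85, 3]): compare 79 with rec_max([86, 87, 49, 41, 34, 85, 3])
rec_max([86, 87, 49, 41, 34, 85, 3]): compare 86 with rec_max([87, 49, 41, 34, 85, 3])
rec_max([87, 49, 41, 34, 85, 3]): compare 87 with rec_max([49, 41, 34, 85, 3])
rec_max([49, 41, 34, 85, 3]): compare 49 with rec_max([41, 34, 85, 3])
rec_max([41, 34, 85, 3]): compare 41 with rec_max([34, 85, 3])
rec_max([34, 85, 3]): compare 34 with rec_max([85, 3])
rec_max([85, 3]): compare 85 with rec_max([3])
rec_max([3]) = 3  (base case)
Compare 85 with 3 -> 85
Compare 34 with 85 -> 85
Compare 41 with 85 -> 85
Compare 49 with 85 -> 85
Compare 87 with 85 -> 87
Compare 86 with 87 -> 87
Compare 79 with 87 -> 87

87


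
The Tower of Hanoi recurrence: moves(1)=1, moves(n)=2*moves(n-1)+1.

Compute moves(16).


moves(16) = 2 * moves(15) + 1
moves(15) = 2 * moves(14) + 1
moves(14) = 2 * moves(13) + 1
moves(13) = 2 * moves(12) + 1
moves(12) = 2 * moves(11) + 1
moves(11) = 2 * moves(10) + 1
moves(10) = 2 * moves(9) + 1
moves(9) = 2 * moves(8) + 1
moves(8) = 2 * moves(7) + 1
moves(7) = 2 * moves(6) + 1
moves(6) = 2 * moves(5) + 1
moves(5) = 2 * moves(4) + 1
moves(4) = 2 * moves(3) + 1
moves(3) = 2 * moves(2) + 1
moves(2) = 2 * moves(1) + 1
moves(1) = 1  (base case)
moves(2) = 2 * 1 + 1 = 3
moves(3) = 2 * 3 + 1 = 7
moves(4) = 2 * 7 + 1 = 15
moves(5) = 2 * 15 + 1 = 31
moves(6) = 2 * 31 + 1 = 63
moves(7) = 2 * 63 + 1 = 127
moves(8) = 2 * 127 + 1 = 255
moves(9) = 2 * 255 + 1 = 511
moves(10) = 2 * 511 + 1 = 1023
moves(11) = 2 * 1023 + 1 = 2047
moves(12) = 2 * 2047 + 1 = 4095
moves(13) = 2 * 4095 + 1 = 8191
moves(14) = 2 * 8191 + 1 = 16383
moves(15) = 2 * 16383 + 1 = 32767
moves(16) = 2 * 32767 + 1 = 65535

65535


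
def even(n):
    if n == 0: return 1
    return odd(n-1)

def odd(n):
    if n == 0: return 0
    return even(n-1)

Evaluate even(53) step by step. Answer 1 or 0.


even(53) = odd(52)
odd(52) = even(51)
even(51) = odd(50)
odd(50) = even(49)
even(49) = odd(48)
odd(48) = even(47)
even(47) = odd(46)
odd(46) = even(45)
even(45) = odd(44)
odd(44) = even(43)
even(43) = odd(42)
odd(42) = even(41)
even(41) = odd(40)
odd(40) = even(39)
even(39) = odd(38)
odd(38) = even(37)
even(37) = odd(36)
odd(36) = even(35)
even(35) = odd(34)
odd(34) = even(33)
even(33) = odd(32)
odd(32) = even(31)
even(31) = odd(30)
odd(30) = even(29)
even(29) = odd(28)
odd(28) = even(27)
even(27) = odd(26)
odd(26) = even(25)
even(25) = odd(24)
odd(24) = even(23)
even(23) = odd(22)
odd(22) = even(21)
even(21) = odd(20)
odd(20) = even(19)
even(19) = odd(18)
odd(18) = even(17)
even(17) = odd(16)
odd(16) = even(15)
even(15) = odd(14)
odd(14) = even(13)
even(13) = odd(12)
odd(12) = even(11)
even(11) = odd(10)
odd(10) = even(9)
even(9) = odd(8)
odd(8) = even(7)
even(7) = odd(6)
odd(6) = even(5)
even(5) = odd(4)
odd(4) = even(3)
even(3) = odd(2)
odd(2) = even(1)
even(1) = odd(0)
odd(0) = 0  (base case)
Result: 0

0


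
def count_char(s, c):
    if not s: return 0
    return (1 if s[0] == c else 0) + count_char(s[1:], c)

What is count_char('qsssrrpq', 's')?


s[0]='q' != 's' -> 0
s[0]='s' == 's' -> 1
s[0]='s' == 's' -> 1
s[0]='s' == 's' -> 1
s[0]='r' != 's' -> 0
s[0]='r' != 's' -> 0
s[0]='p' != 's' -> 0
s[0]='q' != 's' -> 0
Sum: 0 + 1 + 1 + 1 + 0 + 0 + 0 + 0 = 3

3


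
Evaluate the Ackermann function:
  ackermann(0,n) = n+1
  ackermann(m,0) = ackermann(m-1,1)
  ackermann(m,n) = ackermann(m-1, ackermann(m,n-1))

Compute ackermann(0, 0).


ackermann(0, 0) = 1
Result: ackermann(0, 0) = 1

1


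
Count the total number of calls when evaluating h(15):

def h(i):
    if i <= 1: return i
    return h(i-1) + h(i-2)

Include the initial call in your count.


Let C(n) = total calls for h(n)
C(0) = 1, C(1) = 1
C(2) = 1 + C(1) + C(0) = 1 + 1 + 1 = 3
C(3) = 1 + C(2) + C(1) = 1 + 3 + 1 = 5
C(4) = 1 + C(3) + C(2) = 1 + 5 + 3 = 9
C(5) = 1 + C(4) + C(3) = 1 + 9 + 5 = 15
C(6) = 1 + C(5) + C(4) = 1 + 15 + 9 = 25
C(7) = 1 + C(6) + C(5) = 1 + 25 + 15 = 41
C(8) = 1 + C(7) + C(6) = 1 + 41 + 25 = 67
C(9) = 1 + C(8) + C(7) = 1 + 67 + 41 = 109
C(10) = 1 + C(9) + C(8) = 1 + 109 + 67 = 177
C(11) = 1 + C(10) + C(9) = 1 + 177 + 109 = 287
C(12) = 1 + C(11) + C(10) = 1 + 287 + 177 = 465
C(13) = 1 + C(12) + C(11) = 1 + 465 + 287 = 753
C(14) = 1 + C(13) + C(12) = 1 + 753 + 465 = 1219
C(15) = 1 + C(14) + C(13) = 1 + 1219 + 753 = 1973

1973


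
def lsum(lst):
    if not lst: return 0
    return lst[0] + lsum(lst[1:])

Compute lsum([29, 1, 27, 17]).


lsum([29, 1, 27, 17]) = 29 + lsum([1, 27, 17])
lsum([1, 27, 17]) = 1 + lsum([27, 17])
lsum([27, 17]) = 27 + lsum([17])
lsum([17]) = 17 + lsum([])
lsum([]) = 0  (base case)
Total: 29 + 1 + 27 + 17 + 0 = 74

74


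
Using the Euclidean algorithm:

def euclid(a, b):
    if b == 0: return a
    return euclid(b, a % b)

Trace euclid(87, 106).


euclid(87, 106) = euclid(106, 87)
euclid(106, 87) = euclid(87, 19)
euclid(87, 19) = euclid(19, 11)
euclid(19, 11) = euclid(11, 8)
euclid(11, 8) = euclid(8, 3)
euclid(8, 3) = euclid(3, 2)
euclid(3, 2) = euclid(2, 1)
euclid(2, 1) = euclid(1, 0)
euclid(1, 0) = 1  (base case)

1


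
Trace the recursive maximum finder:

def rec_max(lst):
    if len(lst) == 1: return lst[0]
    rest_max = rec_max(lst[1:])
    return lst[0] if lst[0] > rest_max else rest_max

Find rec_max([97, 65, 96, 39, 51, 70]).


rec_max([97, 65, 96, 39, 51, 70]): compare 97 with rec_max([65, 96, 39, 51, 70])
rec_max([65, 96, 39, 51, 70]): compare 65 with rec_max([96, 39, 51, 70])
rec_max([96, 39, 51, 70]): compare 96 with rec_max([39, 51, 70])
rec_max([39, 51, 70]): compare 39 with rec_max([51, 70])
rec_max([51, 70]): compare 51 with rec_max([70])
rec_max([70]) = 70  (base case)
Compare 51 with 70 -> 70
Compare 39 with 70 -> 70
Compare 96 with 70 -> 96
Compare 65 with 96 -> 96
Compare 97 with 96 -> 97

97


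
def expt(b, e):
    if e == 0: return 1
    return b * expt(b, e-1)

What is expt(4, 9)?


expt(4, 9)
= 4 * expt(4, 8)
= 4 * 4 * expt(4, 7)
= 4 * 4 * 4 * expt(4, 6)
= 4 * 4 * 4 * 4 * expt(4, 5)
= 4 * 4 * 4 * 4 * 4 * expt(4, 4)
= 4 * 4 * 4 * 4 * 4 * 4 * expt(4, 3)
= 4 * 4 * 4 * 4 * 4 * 4 * 4 * expt(4, 2)
= 4 * 4 * 4 * 4 * 4 * 4 * 4 * 4 * expt(4, 1)
= 4 * 4 * 4 * 4 * 4 * 4 * 4 * 4 * 4 * expt(4, 0)
= 4 * 4 * 4 * 4 * 4 * 4 * 4 * 4 * 4 * 1
= 262144

262144


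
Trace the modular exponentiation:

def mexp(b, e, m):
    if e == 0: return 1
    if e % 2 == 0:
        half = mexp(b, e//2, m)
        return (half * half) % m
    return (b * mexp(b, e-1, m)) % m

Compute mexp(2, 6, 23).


mexp(2, 6, 23): e is even, compute mexp(2, 3, 23)
  mexp(2, 3, 23): e is odd, compute mexp(2, 2, 23)
    mexp(2, 2, 23): e is even, compute mexp(2, 1, 23)
      mexp(2, 1, 23): e is odd, compute mexp(2, 0, 23)
        mexp(2, 0, 23) = 1
      (2 * 1) % 23 = 2
    half=2, (2*2) % 23 = 4
  (2 * 4) % 23 = 8
half=8, (8*8) % 23 = 18

18


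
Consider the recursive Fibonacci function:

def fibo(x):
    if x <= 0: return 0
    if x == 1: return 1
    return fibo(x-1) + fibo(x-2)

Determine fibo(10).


Computing fibo(10) bottom-up:
fibo(0) = 0
fibo(1) = 1
fibo(2) = fibo(1) + fibo(0) = 1 + 0 = 1
fibo(3) = fibo(2) + fibo(1) = 1 + 1 = 2
fibo(4) = fibo(3) + fibo(2) = 2 + 1 = 3
fibo(5) = fibo(4) + fibo(3) = 3 + 2 = 5
fibo(6) = fibo(5) + fibo(4) = 5 + 3 = 8
fibo(7) = fibo(6) + fibo(5) = 8 + 5 = 13
fibo(8) = fibo(7) + fibo(6) = 13 + 8 = 21
fibo(9) = fibo(8) + fibo(7) = 21 + 13 = 34
fibo(10) = fibo(9) + fibo(8) = 34 + 21 = 55

55


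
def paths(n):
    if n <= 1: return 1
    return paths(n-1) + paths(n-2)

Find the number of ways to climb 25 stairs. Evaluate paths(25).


Building up from base cases:
paths(0) = 1
paths(1) = 1
paths(2) = paths(1) + paths(0) = 1 + 1 = 2
paths(3) = paths(2) + paths(1) = 2 + 1 = 3
paths(4) = paths(3) + paths(2) = 3 + 2 = 5
paths(5) = paths(4) + paths(3) = 5 + 3 = 8
paths(6) = paths(5) + paths(4) = 8 + 5 = 13
paths(7) = paths(6) + paths(5) = 13 + 8 = 21
paths(8) = paths(7) + paths(6) = 21 + 13 = 34
paths(9) = paths(8) + paths(7) = 34 + 21 = 55
paths(10) = paths(9) + paths(8) = 55 + 34 = 89
paths(11) = paths(10) + paths(9) = 89 + 55 = 144
paths(12) = paths(11) + paths(10) = 144 + 89 = 233
paths(13) = paths(12) + paths(11) = 233 + 144 = 377
paths(14) = paths(13) + paths(12) = 377 + 233 = 610
paths(15) = paths(14) + paths(13) = 610 + 377 = 987
paths(16) = paths(15) + paths(14) = 987 + 610 = 1597
paths(17) = paths(16) + paths(15) = 1597 + 987 = 2584
paths(18) = paths(17) + paths(16) = 2584 + 1597 = 4181
paths(19) = paths(18) + paths(17) = 4181 + 2584 = 6765
paths(20) = paths(19) + paths(18) = 6765 + 4181 = 10946
paths(21) = paths(20) + paths(19) = 10946 + 6765 = 17711
paths(22) = paths(21) + paths(20) = 17711 + 10946 = 28657
paths(23) = paths(22) + paths(21) = 28657 + 17711 = 46368
paths(24) = paths(23) + paths(22) = 46368 + 28657 = 75025
paths(25) = paths(24) + paths(23) = 75025 + 46368 = 121393

121393


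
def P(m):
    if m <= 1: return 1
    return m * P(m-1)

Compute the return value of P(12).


P(12)
= 12 * P(11)
= 12 * 11 * P(10)
= 12 * 11 * 10 * P(9)
= 12 * 11 * 10 * 9 * P(8)
= 12 * 11 * 10 * 9 * 8 * P(7)
= 12 * 11 * 10 * 9 * 8 * 7 * P(6)
= 12 * 11 * 10 * 9 * 8 * 7 * 6 * P(5)
= 12 * 11 * 10 * 9 * 8 * 7 * 6 * 5 * P(4)
= 12 * 11 * 10 * 9 * 8 * 7 * 6 * 5 * 4 * P(3)
= 12 * 11 * 10 * 9 * 8 * 7 * 6 * 5 * 4 * 3 * P(2)
= 12 * 11 * 10 * 9 * 8 * 7 * 6 * 5 * 4 * 3 * 2 * P(1)
= 12 * 11 * 10 * 9 * 8 * 7 * 6 * 5 * 4 * 3 * 2 * 1
= 479001600

479001600


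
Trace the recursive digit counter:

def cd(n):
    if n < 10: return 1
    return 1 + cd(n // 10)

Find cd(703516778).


cd(703516778) = 1 + cd(70351677)
cd(70351677) = 1 + cd(7035167)
cd(7035167) = 1 + cd(703516)
cd(703516) = 1 + cd(70351)
cd(70351) = 1 + cd(7035)
cd(7035) = 1 + cd(703)
cd(703) = 1 + cd(70)
cd(70) = 1 + cd(7)
cd(7) = 1  (base case: 7 < 10)
Unwinding: 1 + 1 + 1 + 1 + 1 + 1 + 1 + 1 + 1 = 9

9


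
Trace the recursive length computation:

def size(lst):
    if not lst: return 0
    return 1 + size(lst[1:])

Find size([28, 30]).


size([28, 30]) = 1 + size([30])
size([30]) = 1 + size([])
size([]) = 0  (base case)
Unwinding: 1 + 1 + 0 = 2

2


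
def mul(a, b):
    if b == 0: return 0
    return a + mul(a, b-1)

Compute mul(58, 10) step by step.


mul(58, 10) = 58 + mul(58, 9)
mul(58, 9) = 58 + mul(58, 8)
mul(58, 8) = 58 + mul(58, 7)
mul(58, 7) = 58 + mul(58, 6)
mul(58, 6) = 58 + mul(58, 5)
mul(58, 5) = 58 + mul(58, 4)
mul(58, 4) = 58 + mul(58, 3)
mul(58, 3) = 58 + mul(58, 2)
mul(58, 2) = 58 + mul(58, 1)
mul(58, 1) = 58 + mul(58, 0)
mul(58, 0) = 0  (base case)
Total: 58 + 58 + 58 + 58 + 58 + 58 + 58 + 58 + 58 + 58 + 0 = 580

580


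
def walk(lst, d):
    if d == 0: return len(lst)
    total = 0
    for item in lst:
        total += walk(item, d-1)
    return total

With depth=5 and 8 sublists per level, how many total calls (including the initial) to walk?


At depth 0 (root): 1 call
At depth 1: each of 1 parents calls walk on 8 children = 8 calls
At depth 2: each of 8 parents calls walk on 8 children = 64 calls
At depth 3: each of 64 parents calls walk on 8 children = 512 calls
At depth 4: each of 512 parents calls walk on 8 children = 4096 calls
At depth 5: each of 4096 parents calls walk on 8 children = 32768 calls
Total: 1 + 8 + 64 + 512 + 4096 + 32768 = 37449

37449


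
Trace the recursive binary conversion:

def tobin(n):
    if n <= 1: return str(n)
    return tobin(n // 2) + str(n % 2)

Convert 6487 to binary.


tobin(6487) = tobin(3243) + '1'
tobin(3243) = tobin(1621) + '1'
tobin(1621) = tobin(810) + '1'
tobin(810) = tobin(405) + '0'
tobin(405) = tobin(202) + '1'
tobin(202) = tobin(101) + '0'
tobin(101) = tobin(50) + '1'
tobin(50) = tobin(25) + '0'
tobin(25) = tobin(12) + '1'
tobin(12) = tobin(6) + '0'
tobin(6) = tobin(3) + '0'
tobin(3) = tobin(1) + '1'
tobin(1) = '1'  (base case)
Concatenating: '1' + '1' + '0' + '0' + '1' + '0' + '1' + '0' + '1' + '0' + '1' + '1' + '1' = '1100101010111'

1100101010111


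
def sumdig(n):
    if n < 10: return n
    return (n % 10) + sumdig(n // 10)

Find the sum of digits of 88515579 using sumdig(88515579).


sumdig(88515579) = 9 + sumdig(8851557)
sumdig(8851557) = 7 + sumdig(885155)
sumdig(885155) = 5 + sumdig(88515)
sumdig(88515) = 5 + sumdig(8851)
sumdig(8851) = 1 + sumdig(885)
sumdig(885) = 5 + sumdig(88)
sumdig(88) = 8 + sumdig(8)
sumdig(8) = 8  (base case)
Total: 9 + 7 + 5 + 5 + 1 + 5 + 8 + 8 = 48

48


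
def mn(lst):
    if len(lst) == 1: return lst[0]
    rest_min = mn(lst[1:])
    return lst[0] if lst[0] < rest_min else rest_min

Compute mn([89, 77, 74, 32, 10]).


mn([89, 77, 74, 32, 10]): compare 89 with mn([77, 74, 32, 10])
mn([77, 74, 32, 10]): compare 77 with mn([74, 32, 10])
mn([74, 32, 10]): compare 74 with mn([32, 10])
mn([32, 10]): compare 32 with mn([10])
mn([10]) = 10  (base case)
Compare 32 with 10 -> 10
Compare 74 with 10 -> 10
Compare 77 with 10 -> 10
Compare 89 with 10 -> 10

10


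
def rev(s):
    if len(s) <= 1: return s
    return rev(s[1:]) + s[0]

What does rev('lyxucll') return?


rev('lyxucll') = rev('yxucll') + 'l'
rev('yxucll') = rev('xucll') + 'y'
rev('xucll') = rev('ucll') + 'x'
rev('ucll') = rev('cll') + 'u'
rev('cll') = rev('ll') + 'c'
rev('ll') = rev('l') + 'l'
rev('l') = 'l'  (base case)
Concatenating: 'l' + 'l' + 'c' + 'u' + 'x' + 'y' + 'l' = 'llcuxyl'

llcuxyl


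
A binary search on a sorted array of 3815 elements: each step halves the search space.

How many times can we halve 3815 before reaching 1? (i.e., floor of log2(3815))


3815 / 2 = 1907
1907 / 2 = 953
953 / 2 = 476
476 / 2 = 238
238 / 2 = 119
119 / 2 = 59
59 / 2 = 29
29 / 2 = 14
14 / 2 = 7
7 / 2 = 3
3 / 2 = 1
Reached 1 after 11 halvings

11


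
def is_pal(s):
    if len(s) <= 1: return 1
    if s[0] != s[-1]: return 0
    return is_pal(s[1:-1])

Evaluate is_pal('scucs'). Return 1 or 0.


is_pal('scucs'): s[0]='s' == s[-1]='s' -> check is_pal('cuc')
is_pal('cuc'): s[0]='c' == s[-1]='c' -> check is_pal('u')
is_pal('u'): len <= 1 -> return 1  (base case)
Result: 1 (palindrome)

1


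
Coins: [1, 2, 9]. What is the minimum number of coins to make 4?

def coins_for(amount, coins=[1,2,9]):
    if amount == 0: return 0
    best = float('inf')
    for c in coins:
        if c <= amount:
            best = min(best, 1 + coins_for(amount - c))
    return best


Building up with DP:
coins_for(0) = 0
coins_for(1) = min(1+coins_for(0)=1+0=1) = 1
coins_for(2) = min(1+coins_for(1)=1+1=2, 1+coins_for(0)=1+0=1) = 1
coins_for(3) = min(1+coins_for(2)=1+1=2, 1+coins_for(1)=1+1=2) = 2
coins_for(4) = min(1+coins_for(3)=1+2=3, 1+coins_for(2)=1+1=2) = 2

2


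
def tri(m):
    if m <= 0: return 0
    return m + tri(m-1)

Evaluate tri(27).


tri(27)
= 27 + 26 + 25 + 24 + 23 + 22 + 21 + 20 + 19 + 18 + 17 + 16 + 15 + 14 + 13 + 12 + 11 + 10 + 9 + 8 + 7 + 6 + 5 + 4 + 3 + 2 + 1 + tri(0)
= 27 + 26 + 25 + 24 + 23 + 22 + 21 + 20 + 19 + 18 + 17 + 16 + 15 + 14 + 13 + 12 + 11 + 10 + 9 + 8 + 7 + 6 + 5 + 4 + 3 + 2 + 1 + 0
= 378

378


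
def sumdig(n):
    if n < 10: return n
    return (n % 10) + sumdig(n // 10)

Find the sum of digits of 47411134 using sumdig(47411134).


sumdig(47411134) = 4 + sumdig(4741113)
sumdig(4741113) = 3 + sumdig(474111)
sumdig(474111) = 1 + sumdig(47411)
sumdig(47411) = 1 + sumdig(4741)
sumdig(4741) = 1 + sumdig(474)
sumdig(474) = 4 + sumdig(47)
sumdig(47) = 7 + sumdig(4)
sumdig(4) = 4  (base case)
Total: 4 + 3 + 1 + 1 + 1 + 4 + 7 + 4 = 25

25


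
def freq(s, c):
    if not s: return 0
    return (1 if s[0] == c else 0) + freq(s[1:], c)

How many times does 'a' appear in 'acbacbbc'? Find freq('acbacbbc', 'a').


s[0]='a' == 'a' -> 1
s[0]='c' != 'a' -> 0
s[0]='b' != 'a' -> 0
s[0]='a' == 'a' -> 1
s[0]='c' != 'a' -> 0
s[0]='b' != 'a' -> 0
s[0]='b' != 'a' -> 0
s[0]='c' != 'a' -> 0
Sum: 1 + 0 + 0 + 1 + 0 + 0 + 0 + 0 = 2

2


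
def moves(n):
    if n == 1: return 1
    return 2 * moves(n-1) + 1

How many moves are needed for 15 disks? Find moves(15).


moves(15) = 2 * moves(14) + 1
moves(14) = 2 * moves(13) + 1
moves(13) = 2 * moves(12) + 1
moves(12) = 2 * moves(11) + 1
moves(11) = 2 * moves(10) + 1
moves(10) = 2 * moves(9) + 1
moves(9) = 2 * moves(8) + 1
moves(8) = 2 * moves(7) + 1
moves(7) = 2 * moves(6) + 1
moves(6) = 2 * moves(5) + 1
moves(5) = 2 * moves(4) + 1
moves(4) = 2 * moves(3) + 1
moves(3) = 2 * moves(2) + 1
moves(2) = 2 * moves(1) + 1
moves(1) = 1  (base case)
moves(2) = 2 * 1 + 1 = 3
moves(3) = 2 * 3 + 1 = 7
moves(4) = 2 * 7 + 1 = 15
moves(5) = 2 * 15 + 1 = 31
moves(6) = 2 * 31 + 1 = 63
moves(7) = 2 * 63 + 1 = 127
moves(8) = 2 * 127 + 1 = 255
moves(9) = 2 * 255 + 1 = 511
moves(10) = 2 * 511 + 1 = 1023
moves(11) = 2 * 1023 + 1 = 2047
moves(12) = 2 * 2047 + 1 = 4095
moves(13) = 2 * 4095 + 1 = 8191
moves(14) = 2 * 8191 + 1 = 16383
moves(15) = 2 * 16383 + 1 = 32767

32767
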